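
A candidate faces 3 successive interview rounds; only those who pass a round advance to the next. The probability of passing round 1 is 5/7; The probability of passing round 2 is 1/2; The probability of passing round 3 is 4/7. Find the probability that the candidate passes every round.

10/49

Each stage is reached only if all earlier stages succeed, so
P = 5/7 × 1/2 × 4/7 = 20/98 = 10/49.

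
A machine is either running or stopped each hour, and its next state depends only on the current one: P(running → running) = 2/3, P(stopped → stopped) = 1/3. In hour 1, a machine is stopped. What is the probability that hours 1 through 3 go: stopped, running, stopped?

Hour 1 is given. For each transition, use the conditional probability from the current state:
P(running | stopped) = 2/3; P(stopped | running) = 1/3.
P = 2/3 × 1/3 = 2/9.

2/9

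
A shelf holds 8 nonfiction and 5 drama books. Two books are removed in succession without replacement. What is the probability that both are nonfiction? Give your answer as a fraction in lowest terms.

P(every draw is nonfiction) = 8/13 × 7/12 = 56/156 = 14/39.

14/39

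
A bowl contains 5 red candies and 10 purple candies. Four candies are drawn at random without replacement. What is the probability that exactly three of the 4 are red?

20/273

One ordering (red drawn first) has probability 5/15 × 4/14 × 3/13 × 10/12 = 600/32760 = 5/273.
There are C(4,3) = 4 such orderings, each equally likely, so P = 4 × 5/273 = 20/273.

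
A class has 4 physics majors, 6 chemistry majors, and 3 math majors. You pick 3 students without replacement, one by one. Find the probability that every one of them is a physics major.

2/143

P(every draw is a physics major) = 4/13 × 3/12 × 2/11 = 24/1716 = 2/143.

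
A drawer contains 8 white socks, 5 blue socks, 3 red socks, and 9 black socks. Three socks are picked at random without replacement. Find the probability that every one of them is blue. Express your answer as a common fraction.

P(every draw is blue) = 5/25 × 4/24 × 3/23 = 60/13800 = 1/230.

1/230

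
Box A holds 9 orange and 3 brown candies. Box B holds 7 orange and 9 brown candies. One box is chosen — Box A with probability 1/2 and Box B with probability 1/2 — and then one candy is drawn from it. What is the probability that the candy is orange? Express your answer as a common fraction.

19/32

From Box A: P(orange) = 9/12.
From Box B: P(orange) = 7/16.
Total probability = (1/2)(9/12) + (1/2)(7/16) = 19/32.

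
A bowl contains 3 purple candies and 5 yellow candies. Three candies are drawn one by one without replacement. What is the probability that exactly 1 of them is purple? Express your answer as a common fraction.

15/28

One ordering (purple drawn first) has probability 3/8 × 5/7 × 4/6 = 60/336 = 5/28.
There are C(3,1) = 3 such orderings, each equally likely, so P = 3 × 5/28 = 15/28.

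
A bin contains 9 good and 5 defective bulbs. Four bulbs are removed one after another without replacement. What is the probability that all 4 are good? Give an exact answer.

P(all good) = 9/14 × 8/13 × 7/12 × 6/11 = 3024/24024 = 18/143.

18/143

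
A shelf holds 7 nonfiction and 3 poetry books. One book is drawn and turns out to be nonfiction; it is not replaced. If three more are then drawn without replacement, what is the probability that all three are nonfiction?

5/21

With the first book removed, 6 nonfiction remain out of 9.
P = 6/9 × 5/8 × 4/7 = 120/504 = 5/21.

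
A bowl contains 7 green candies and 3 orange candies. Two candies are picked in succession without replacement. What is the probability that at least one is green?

P(no green) = 3/10 × 2/9 = 6/90 = 1/15.
P(at least one) = 1 − 1/15 = 14/15.

14/15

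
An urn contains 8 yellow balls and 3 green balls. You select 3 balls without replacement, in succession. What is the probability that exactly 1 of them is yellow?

One ordering (yellow drawn first) has probability 8/11 × 3/10 × 2/9 = 48/990 = 8/165.
There are C(3,1) = 3 such orderings, each equally likely, so P = 3 × 8/165 = 8/55.

8/55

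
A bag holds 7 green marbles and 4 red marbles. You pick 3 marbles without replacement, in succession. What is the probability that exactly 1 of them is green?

14/55

One ordering (green drawn first) has probability 7/11 × 4/10 × 3/9 = 84/990 = 14/165.
There are C(3,1) = 3 such orderings, each equally likely, so P = 3 × 14/165 = 14/55.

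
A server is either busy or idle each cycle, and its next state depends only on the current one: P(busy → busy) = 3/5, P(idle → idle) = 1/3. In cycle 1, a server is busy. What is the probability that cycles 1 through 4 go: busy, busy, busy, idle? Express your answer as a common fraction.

18/125

Cycle 1 is given. For each transition, use the conditional probability from the current state:
P(busy | busy) = 3/5; P(busy | busy) = 3/5; P(idle | busy) = 2/5.
P = 3/5 × 3/5 × 2/5 = 18/125.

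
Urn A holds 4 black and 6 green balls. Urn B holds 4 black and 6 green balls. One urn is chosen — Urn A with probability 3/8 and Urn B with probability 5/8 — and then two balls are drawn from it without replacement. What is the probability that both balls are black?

2/15

From Urn A: P(both black) = (4/10)(3/9) = 2/15.
From Urn B: P(both black) = (4/10)(3/9) = 2/15.
Total probability = (3/8)(2/15) + (5/8)(2/15) = 2/15.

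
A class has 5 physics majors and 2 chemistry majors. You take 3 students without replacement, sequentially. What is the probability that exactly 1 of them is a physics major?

1/7

One ordering (a physics major drawn first) has probability 5/7 × 2/6 × 1/5 = 10/210 = 1/21.
There are C(3,1) = 3 such orderings, each equally likely, so P = 3 × 1/21 = 1/7.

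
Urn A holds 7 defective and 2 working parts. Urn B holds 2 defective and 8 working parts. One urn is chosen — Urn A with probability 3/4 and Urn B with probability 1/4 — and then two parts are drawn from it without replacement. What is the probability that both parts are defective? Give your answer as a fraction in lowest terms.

319/720

From Urn A: P(both defective) = (7/9)(6/8) = 7/12.
From Urn B: P(both defective) = (2/10)(1/9) = 1/45.
Total probability = (3/4)(7/12) + (1/4)(1/45) = 319/720.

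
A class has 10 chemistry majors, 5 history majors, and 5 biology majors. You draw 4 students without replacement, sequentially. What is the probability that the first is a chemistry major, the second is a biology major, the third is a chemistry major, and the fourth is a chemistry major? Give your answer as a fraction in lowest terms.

Chain rule:
P = 10/20 × 5/19 × 9/18 × 8/17 = 3600/116280 = 10/323.

10/323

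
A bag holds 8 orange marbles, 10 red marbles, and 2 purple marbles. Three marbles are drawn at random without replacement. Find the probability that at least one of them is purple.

27/95

P(no purple) = 18/20 × 17/19 × 16/18 = 4896/6840 = 68/95.
P(at least one) = 1 − 68/95 = 27/95.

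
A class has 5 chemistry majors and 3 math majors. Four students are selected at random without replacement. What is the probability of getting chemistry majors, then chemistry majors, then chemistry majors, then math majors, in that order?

3/28

Each draw changes the counts, so multiply the conditional probabilities along the sequence:
P = 5/8 × 4/7 × 3/6 × 3/5 = 180/1680 = 3/28.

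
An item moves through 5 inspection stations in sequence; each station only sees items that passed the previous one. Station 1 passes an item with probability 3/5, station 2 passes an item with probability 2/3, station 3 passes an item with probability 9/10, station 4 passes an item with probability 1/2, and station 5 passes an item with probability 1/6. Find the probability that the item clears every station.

3/100

Multiplying along the chain,
P = 3/5 × 2/3 × 9/10 × 1/2 × 1/6 = 54/1800 = 3/100.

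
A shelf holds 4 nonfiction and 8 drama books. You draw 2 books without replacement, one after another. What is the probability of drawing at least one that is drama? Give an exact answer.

10/11

P(no drama) = 4/12 × 3/11 = 12/132 = 1/11.
P(at least one) = 1 − 1/11 = 10/11.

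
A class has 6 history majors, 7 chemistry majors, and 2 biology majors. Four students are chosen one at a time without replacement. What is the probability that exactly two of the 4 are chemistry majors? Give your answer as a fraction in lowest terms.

28/65

One ordering (chemistry majors drawn first) has probability 7/15 × 6/14 × 8/13 × 7/12 = 2352/32760 = 14/195.
There are C(4,2) = 6 such orderings, each equally likely, so P = 6 × 14/195 = 28/65.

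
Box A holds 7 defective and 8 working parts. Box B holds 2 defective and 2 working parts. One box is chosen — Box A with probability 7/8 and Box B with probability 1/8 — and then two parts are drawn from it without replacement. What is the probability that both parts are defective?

47/240

From Box A: P(both defective) = (7/15)(6/14) = 1/5.
From Box B: P(both defective) = (2/4)(1/3) = 1/6.
Total probability = (7/8)(1/5) + (1/8)(1/6) = 47/240.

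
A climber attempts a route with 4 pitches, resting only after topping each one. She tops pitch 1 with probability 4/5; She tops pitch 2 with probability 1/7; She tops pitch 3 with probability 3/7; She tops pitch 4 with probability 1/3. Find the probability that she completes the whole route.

4/245

Each stage is reached only if all earlier stages succeed, so
P = 4/5 × 1/7 × 3/7 × 1/3 = 12/735 = 4/245.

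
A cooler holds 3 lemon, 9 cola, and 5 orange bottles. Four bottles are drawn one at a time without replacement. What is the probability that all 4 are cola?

P(every draw is cola) = 9/17 × 8/16 × 7/15 × 6/14 = 3024/57120 = 9/170.

9/170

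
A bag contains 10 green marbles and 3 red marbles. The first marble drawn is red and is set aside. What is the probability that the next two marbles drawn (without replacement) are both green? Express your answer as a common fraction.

After the first draw, 10 of the remaining 12 marbles are green.
P = 10/12 × 9/11 = 90/132 = 15/22.

15/22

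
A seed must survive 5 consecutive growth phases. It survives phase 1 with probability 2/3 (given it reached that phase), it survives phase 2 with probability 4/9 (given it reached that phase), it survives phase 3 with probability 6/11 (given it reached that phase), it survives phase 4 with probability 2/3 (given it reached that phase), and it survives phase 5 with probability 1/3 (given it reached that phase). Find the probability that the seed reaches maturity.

32/891

Each stage is reached only if all earlier stages succeed, so
P = 2/3 × 4/9 × 6/11 × 2/3 × 1/3 = 96/2673 = 32/891.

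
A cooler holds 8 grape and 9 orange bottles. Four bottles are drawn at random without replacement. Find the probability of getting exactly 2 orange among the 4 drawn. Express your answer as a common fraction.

36/85

One ordering (orange drawn first) has probability 9/17 × 8/16 × 8/15 × 7/14 = 4032/57120 = 6/85.
There are C(4,2) = 6 such orderings, each equally likely, so P = 6 × 6/85 = 36/85.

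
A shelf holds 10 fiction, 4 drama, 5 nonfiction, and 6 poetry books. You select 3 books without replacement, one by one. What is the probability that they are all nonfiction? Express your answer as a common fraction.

1/230

P = 5/25 × 4/24 × 3/23 = 60/13800 = 1/230.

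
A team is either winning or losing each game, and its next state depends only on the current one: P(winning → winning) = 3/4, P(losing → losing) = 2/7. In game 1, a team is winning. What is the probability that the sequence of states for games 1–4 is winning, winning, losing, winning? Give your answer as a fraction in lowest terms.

15/112

Game 1 is given. For each transition, use the conditional probability from the current state:
P(winning | winning) = 3/4; P(losing | winning) = 1/4; P(winning | losing) = 5/7.
P = 3/4 × 1/4 × 5/7 = 15/112.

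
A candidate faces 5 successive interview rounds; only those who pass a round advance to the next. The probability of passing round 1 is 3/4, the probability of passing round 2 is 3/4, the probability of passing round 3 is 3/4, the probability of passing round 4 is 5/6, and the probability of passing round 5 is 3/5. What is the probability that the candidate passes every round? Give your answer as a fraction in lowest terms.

27/128

The events are sequential, so multiply the conditional probabilities:
P = 3/4 × 3/4 × 3/4 × 5/6 × 3/5 = 405/1920 = 27/128.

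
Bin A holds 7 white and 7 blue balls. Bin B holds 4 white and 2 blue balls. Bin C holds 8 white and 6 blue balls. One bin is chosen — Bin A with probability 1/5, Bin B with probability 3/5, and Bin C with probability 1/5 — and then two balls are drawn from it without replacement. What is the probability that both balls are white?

From Bin A: P(both white) = (7/14)(6/13) = 3/13.
From Bin B: P(both white) = (4/6)(3/5) = 2/5.
From Bin C: P(both white) = (8/14)(7/13) = 4/13.
Total probability = (1/5)(3/13) + (3/5)(2/5) + (1/5)(4/13) = 113/325.

113/325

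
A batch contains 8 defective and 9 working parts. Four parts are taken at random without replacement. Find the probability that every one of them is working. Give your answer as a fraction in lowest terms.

P(all working) = 9/17 × 8/16 × 7/15 × 6/14 = 3024/57120 = 9/170.

9/170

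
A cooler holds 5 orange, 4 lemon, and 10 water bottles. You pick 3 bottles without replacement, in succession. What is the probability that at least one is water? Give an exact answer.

295/323

P(no water) = 9/19 × 8/18 × 7/17 = 504/5814 = 28/323.
P(at least one) = 1 − 28/323 = 295/323.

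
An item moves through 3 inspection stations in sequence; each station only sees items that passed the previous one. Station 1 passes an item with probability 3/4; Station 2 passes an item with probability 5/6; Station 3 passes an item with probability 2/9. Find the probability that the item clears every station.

Each stage is reached only if all earlier stages succeed, so
P = 3/4 × 5/6 × 2/9 = 30/216 = 5/36.

5/36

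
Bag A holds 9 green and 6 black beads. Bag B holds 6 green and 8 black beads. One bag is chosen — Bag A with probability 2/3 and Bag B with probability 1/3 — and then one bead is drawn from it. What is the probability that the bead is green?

19/35

From Bag A: P(green) = 9/15.
From Bag B: P(green) = 6/14.
Total probability = (2/3)(9/15) + (1/3)(6/14) = 19/35.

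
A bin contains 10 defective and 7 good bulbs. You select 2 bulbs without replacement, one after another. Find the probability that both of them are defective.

45/136

P(every draw is defective) = 10/17 × 9/16 = 90/272 = 45/136.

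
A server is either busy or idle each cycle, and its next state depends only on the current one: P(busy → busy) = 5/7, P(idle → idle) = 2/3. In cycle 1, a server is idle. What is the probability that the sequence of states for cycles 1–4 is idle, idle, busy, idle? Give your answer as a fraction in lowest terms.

Cycle 1 is given. For each transition, use the conditional probability from the current state:
P(idle | idle) = 2/3; P(busy | idle) = 1/3; P(idle | busy) = 2/7.
P = 2/3 × 1/3 × 2/7 = 4/63.

4/63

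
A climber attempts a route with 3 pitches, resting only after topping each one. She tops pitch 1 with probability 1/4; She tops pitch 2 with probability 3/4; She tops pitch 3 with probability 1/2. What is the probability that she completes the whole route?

The events are sequential, so multiply the conditional probabilities:
P = 1/4 × 3/4 × 1/2 = 3/32.

3/32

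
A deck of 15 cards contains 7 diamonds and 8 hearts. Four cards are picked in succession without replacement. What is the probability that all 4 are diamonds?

1/39

P(all diamonds) = 7/15 × 6/14 × 5/13 × 4/12 = 840/32760 = 1/39.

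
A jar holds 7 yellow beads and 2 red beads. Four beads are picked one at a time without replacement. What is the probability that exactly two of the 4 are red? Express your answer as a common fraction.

One ordering (red drawn first) has probability 2/9 × 1/8 × 7/7 × 6/6 = 84/3024 = 1/36.
There are C(4,2) = 6 such orderings, each equally likely, so P = 6 × 1/36 = 1/6.

1/6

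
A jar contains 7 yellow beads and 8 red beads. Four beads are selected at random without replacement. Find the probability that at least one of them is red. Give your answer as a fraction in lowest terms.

P(no red) = 7/15 × 6/14 × 5/13 × 4/12 = 840/32760 = 1/39.
P(at least one) = 1 − 1/39 = 38/39.

38/39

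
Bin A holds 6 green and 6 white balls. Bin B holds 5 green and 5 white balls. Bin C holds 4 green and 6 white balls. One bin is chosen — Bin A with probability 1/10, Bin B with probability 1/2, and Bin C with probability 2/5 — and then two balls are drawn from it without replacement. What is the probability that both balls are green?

From Bin A: P(both green) = (6/12)(5/11) = 5/22.
From Bin B: P(both green) = (5/10)(4/9) = 2/9.
From Bin C: P(both green) = (4/10)(3/9) = 2/15.
Total probability = (1/10)(5/22) + (1/2)(2/9) + (2/5)(2/15) = 1853/9900.

1853/9900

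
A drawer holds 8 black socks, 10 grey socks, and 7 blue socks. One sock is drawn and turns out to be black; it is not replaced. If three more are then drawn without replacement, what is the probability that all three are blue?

35/2024

After the first draw, 7 of the remaining 24 socks are blue.
P = 7/24 × 6/23 × 5/22 = 210/12144 = 35/2024.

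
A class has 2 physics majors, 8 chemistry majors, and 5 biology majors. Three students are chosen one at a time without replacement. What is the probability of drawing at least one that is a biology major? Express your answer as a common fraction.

P(no biology majors) = 10/15 × 9/14 × 8/13 = 720/2730 = 24/91.
P(at least one) = 1 − 24/91 = 67/91.

67/91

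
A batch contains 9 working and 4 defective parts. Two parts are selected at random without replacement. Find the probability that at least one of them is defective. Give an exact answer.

P(no defective) = 9/13 × 8/12 = 72/156 = 6/13.
P(at least one) = 1 − 6/13 = 7/13.

7/13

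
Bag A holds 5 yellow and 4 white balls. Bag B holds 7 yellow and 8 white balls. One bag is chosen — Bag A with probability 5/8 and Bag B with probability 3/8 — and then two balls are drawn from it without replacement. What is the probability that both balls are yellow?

179/720

From Bag A: P(both yellow) = (5/9)(4/8) = 5/18.
From Bag B: P(both yellow) = (7/15)(6/14) = 1/5.
Total probability = (5/8)(5/18) + (3/8)(1/5) = 179/720.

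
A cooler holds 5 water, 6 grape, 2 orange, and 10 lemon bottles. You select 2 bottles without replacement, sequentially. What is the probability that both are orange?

P = 2/23 × 1/22 = 2/506 = 1/253.

1/253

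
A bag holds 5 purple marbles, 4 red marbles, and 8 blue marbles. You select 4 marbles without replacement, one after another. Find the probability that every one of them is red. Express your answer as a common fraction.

P(every draw is red) = 4/17 × 3/16 × 2/15 × 1/14 = 24/57120 = 1/2380.

1/2380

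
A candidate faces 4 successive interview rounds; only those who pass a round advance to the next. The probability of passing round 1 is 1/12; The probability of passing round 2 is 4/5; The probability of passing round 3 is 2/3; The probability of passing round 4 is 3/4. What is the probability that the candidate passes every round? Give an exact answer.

1/30

Each stage is reached only if all earlier stages succeed, so
P = 1/12 × 4/5 × 2/3 × 3/4 = 24/720 = 1/30.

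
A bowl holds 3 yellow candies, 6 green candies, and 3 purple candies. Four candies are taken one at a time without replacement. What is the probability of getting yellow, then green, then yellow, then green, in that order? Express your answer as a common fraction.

Each draw changes the counts, so multiply the conditional probabilities along the sequence:
P = 3/12 × 6/11 × 2/10 × 5/9 = 180/11880 = 1/66.

1/66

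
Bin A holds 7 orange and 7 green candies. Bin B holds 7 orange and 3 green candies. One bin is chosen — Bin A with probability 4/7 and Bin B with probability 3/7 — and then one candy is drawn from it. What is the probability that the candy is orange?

From Bin A: P(orange) = 7/14.
From Bin B: P(orange) = 7/10.
Total probability = (4/7)(7/14) + (3/7)(7/10) = 41/70.

41/70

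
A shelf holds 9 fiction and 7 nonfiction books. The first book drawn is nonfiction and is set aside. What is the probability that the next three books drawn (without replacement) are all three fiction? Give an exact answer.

After the first draw, 9 of the remaining 15 books are fiction.
P = 9/15 × 8/14 × 7/13 = 504/2730 = 12/65.

12/65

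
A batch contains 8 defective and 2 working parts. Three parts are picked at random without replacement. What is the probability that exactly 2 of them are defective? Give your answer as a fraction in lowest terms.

7/15

One ordering (defective drawn first) has probability 8/10 × 7/9 × 2/8 = 112/720 = 7/45.
There are C(3,2) = 3 such orderings, each equally likely, so P = 3 × 7/45 = 7/15.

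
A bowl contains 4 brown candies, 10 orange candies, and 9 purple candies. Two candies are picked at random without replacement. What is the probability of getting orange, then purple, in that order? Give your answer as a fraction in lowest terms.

Multiply the probability of each draw given the previous ones:
P = 10/23 × 9/22 = 90/506 = 45/253.

45/253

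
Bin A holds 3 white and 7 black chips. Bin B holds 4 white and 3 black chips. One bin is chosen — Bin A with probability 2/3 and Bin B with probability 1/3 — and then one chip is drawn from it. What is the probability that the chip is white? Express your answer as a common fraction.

From Bin A: P(white) = 3/10.
From Bin B: P(white) = 4/7.
Total probability = (2/3)(3/10) + (1/3)(4/7) = 41/105.

41/105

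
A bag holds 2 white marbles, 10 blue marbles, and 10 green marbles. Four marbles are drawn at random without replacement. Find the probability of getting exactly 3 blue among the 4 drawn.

288/1463

One ordering (blue drawn first) has probability 10/22 × 9/21 × 8/20 × 12/19 = 8640/175560 = 72/1463.
There are C(4,3) = 4 such orderings, each equally likely, so P = 4 × 72/1463 = 288/1463.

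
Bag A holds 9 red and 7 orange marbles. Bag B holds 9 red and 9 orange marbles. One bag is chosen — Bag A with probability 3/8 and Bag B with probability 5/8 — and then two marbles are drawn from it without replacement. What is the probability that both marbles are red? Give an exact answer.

From Bag A: P(both red) = (9/16)(8/15) = 3/10.
From Bag B: P(both red) = (9/18)(8/17) = 4/17.
Total probability = (3/8)(3/10) + (5/8)(4/17) = 353/1360.

353/1360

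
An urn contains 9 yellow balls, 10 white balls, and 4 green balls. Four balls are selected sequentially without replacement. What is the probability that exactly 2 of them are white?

One ordering (white drawn first) has probability 10/23 × 9/22 × 13/21 × 12/20 = 14040/212520 = 117/1771.
There are C(4,2) = 6 such orderings, each equally likely, so P = 6 × 117/1771 = 702/1771.

702/1771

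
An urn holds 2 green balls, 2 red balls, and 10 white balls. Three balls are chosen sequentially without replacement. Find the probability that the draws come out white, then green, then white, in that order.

15/182

Each draw changes the counts, so multiply the conditional probabilities along the sequence:
P = 10/14 × 2/13 × 9/12 = 180/2184 = 15/182.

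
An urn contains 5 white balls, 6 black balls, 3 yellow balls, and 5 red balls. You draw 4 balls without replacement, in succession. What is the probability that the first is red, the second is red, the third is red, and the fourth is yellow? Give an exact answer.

5/2584

Each draw changes the counts, so multiply the conditional probabilities along the sequence:
P = 5/19 × 4/18 × 3/17 × 3/16 = 180/93024 = 5/2584.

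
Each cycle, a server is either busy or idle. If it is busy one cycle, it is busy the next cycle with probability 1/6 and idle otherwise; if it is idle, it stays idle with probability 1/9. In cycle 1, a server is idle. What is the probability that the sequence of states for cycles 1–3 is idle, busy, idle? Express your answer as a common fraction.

Cycle 1 is given. For each transition, use the conditional probability from the current state:
P(busy | idle) = 8/9; P(idle | busy) = 5/6.
P = 8/9 × 5/6 = 40/54 = 20/27.

20/27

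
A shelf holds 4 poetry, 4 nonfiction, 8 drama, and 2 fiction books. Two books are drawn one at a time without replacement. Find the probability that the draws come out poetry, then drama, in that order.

Chain rule:
P = 4/18 × 8/17 = 32/306 = 16/153.

16/153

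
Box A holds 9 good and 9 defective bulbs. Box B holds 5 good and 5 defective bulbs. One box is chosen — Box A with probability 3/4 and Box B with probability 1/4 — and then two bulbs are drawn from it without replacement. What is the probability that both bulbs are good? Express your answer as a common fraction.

From Box A: P(both good) = (9/18)(8/17) = 4/17.
From Box B: P(both good) = (5/10)(4/9) = 2/9.
Total probability = (3/4)(4/17) + (1/4)(2/9) = 71/306.

71/306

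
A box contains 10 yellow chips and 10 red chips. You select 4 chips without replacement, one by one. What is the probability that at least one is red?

309/323

P(no red) = 10/20 × 9/19 × 8/18 × 7/17 = 5040/116280 = 14/323.
P(at least one) = 1 − 14/323 = 309/323.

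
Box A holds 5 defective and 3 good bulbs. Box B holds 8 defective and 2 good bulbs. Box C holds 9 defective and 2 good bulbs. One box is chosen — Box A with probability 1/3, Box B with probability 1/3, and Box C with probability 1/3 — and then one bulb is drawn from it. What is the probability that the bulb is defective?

329/440

From Box A: P(defective) = 5/8.
From Box B: P(defective) = 8/10.
From Box C: P(defective) = 9/11.
Total probability = (1/3)(5/8) + (1/3)(8/10) + (1/3)(9/11) = 329/440.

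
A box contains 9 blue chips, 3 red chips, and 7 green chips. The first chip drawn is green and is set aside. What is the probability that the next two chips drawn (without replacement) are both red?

1/51

With the first chip removed, 3 red remain out of 18.
P = 3/18 × 2/17 = 6/306 = 1/51.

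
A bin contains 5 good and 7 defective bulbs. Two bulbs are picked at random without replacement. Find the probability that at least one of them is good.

15/22

P(no good) = 7/12 × 6/11 = 42/132 = 7/22.
P(at least one) = 1 − 7/22 = 15/22.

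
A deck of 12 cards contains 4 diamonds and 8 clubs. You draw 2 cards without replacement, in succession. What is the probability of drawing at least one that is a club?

P(no clubs) = 4/12 × 3/11 = 12/132 = 1/11.
P(at least one) = 1 − 1/11 = 10/11.

10/11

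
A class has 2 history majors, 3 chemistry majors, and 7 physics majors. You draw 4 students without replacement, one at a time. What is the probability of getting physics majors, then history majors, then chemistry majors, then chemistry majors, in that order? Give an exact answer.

7/990

Each draw changes the counts, so multiply the conditional probabilities along the sequence:
P = 7/12 × 2/11 × 3/10 × 2/9 = 84/11880 = 7/990.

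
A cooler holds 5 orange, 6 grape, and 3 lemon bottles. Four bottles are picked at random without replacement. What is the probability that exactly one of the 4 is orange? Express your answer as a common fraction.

60/143

One ordering (orange drawn first) has probability 5/14 × 9/13 × 8/12 × 7/11 = 2520/24024 = 15/143.
There are C(4,1) = 4 such orderings, each equally likely, so P = 4 × 15/143 = 60/143.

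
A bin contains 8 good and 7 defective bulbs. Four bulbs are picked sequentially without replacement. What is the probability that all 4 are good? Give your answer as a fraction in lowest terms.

2/39

P(all good) = 8/15 × 7/14 × 6/13 × 5/12 = 1680/32760 = 2/39.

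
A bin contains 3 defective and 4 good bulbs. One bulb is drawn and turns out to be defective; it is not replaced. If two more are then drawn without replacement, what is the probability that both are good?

After the first draw, 4 of the remaining 6 bulbs are good.
P = 4/6 × 3/5 = 12/30 = 2/5.

2/5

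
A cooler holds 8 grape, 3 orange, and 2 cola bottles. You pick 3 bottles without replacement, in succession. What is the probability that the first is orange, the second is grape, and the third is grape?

Each draw changes the counts, so multiply the conditional probabilities along the sequence:
P = 3/13 × 8/12 × 7/11 = 168/1716 = 14/143.

14/143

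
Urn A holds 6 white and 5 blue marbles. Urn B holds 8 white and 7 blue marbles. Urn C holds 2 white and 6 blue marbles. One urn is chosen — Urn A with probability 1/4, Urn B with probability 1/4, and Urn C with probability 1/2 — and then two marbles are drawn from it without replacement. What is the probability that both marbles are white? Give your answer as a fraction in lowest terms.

1411/9240

From Urn A: P(both white) = (6/11)(5/10) = 3/11.
From Urn B: P(both white) = (8/15)(7/14) = 4/15.
From Urn C: P(both white) = (2/8)(1/7) = 1/28.
Total probability = (1/4)(3/11) + (1/4)(4/15) + (1/2)(1/28) = 1411/9240.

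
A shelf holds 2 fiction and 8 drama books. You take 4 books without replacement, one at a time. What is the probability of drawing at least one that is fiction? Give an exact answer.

P(no fiction) = 8/10 × 7/9 × 6/8 × 5/7 = 1680/5040 = 1/3.
P(at least one) = 1 − 1/3 = 2/3.

2/3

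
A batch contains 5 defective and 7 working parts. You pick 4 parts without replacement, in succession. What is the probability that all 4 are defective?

1/99

P(all defective) = 5/12 × 4/11 × 3/10 × 2/9 = 120/11880 = 1/99.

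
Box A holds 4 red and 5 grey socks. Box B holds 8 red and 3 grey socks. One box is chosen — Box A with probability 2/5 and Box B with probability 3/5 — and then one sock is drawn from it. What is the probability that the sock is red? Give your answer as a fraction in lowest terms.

304/495

From Box A: P(red) = 4/9.
From Box B: P(red) = 8/11.
Total probability = (2/5)(4/9) + (3/5)(8/11) = 304/495.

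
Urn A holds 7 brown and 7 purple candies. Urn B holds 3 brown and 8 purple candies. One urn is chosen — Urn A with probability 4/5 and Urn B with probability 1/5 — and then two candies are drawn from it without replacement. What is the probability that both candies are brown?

699/3575

From Urn A: P(both brown) = (7/14)(6/13) = 3/13.
From Urn B: P(both brown) = (3/11)(2/10) = 3/55.
Total probability = (4/5)(3/13) + (1/5)(3/55) = 699/3575.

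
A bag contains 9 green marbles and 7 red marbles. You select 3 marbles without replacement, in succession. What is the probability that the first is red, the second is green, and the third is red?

Each draw changes the counts, so multiply the conditional probabilities along the sequence:
P = 7/16 × 9/15 × 6/14 = 378/3360 = 9/80.

9/80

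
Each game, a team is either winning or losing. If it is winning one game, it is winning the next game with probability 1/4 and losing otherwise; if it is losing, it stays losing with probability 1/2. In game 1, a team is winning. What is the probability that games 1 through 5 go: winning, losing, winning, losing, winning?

Game 1 is given. For each transition, use the conditional probability from the current state:
P(losing | winning) = 3/4; P(winning | losing) = 1/2; P(losing | winning) = 3/4; P(winning | losing) = 1/2.
P = 3/4 × 1/2 × 3/4 × 1/2 = 9/64.

9/64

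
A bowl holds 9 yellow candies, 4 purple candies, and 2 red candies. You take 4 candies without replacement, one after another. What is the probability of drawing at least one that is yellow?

90/91

P(no yellow) = 6/15 × 5/14 × 4/13 × 3/12 = 360/32760 = 1/91.
P(at least one) = 1 − 1/91 = 90/91.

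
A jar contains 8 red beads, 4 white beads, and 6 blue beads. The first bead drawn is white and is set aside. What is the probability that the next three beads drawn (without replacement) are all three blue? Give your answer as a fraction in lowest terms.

1/34

After the first draw, 6 of the remaining 17 beads are blue.
P = 6/17 × 5/16 × 4/15 = 120/4080 = 1/34.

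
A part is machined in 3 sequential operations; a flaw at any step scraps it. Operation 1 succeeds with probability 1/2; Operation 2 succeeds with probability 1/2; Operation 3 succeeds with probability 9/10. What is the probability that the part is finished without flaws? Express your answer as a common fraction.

Each stage is reached only if all earlier stages succeed, so
P = 1/2 × 1/2 × 9/10 = 9/40.

9/40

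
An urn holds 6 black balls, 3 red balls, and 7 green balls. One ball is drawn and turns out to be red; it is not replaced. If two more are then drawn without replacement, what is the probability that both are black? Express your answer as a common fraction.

1/7

After the first draw, 6 of the remaining 15 balls are black.
P = 6/15 × 5/14 = 30/210 = 1/7.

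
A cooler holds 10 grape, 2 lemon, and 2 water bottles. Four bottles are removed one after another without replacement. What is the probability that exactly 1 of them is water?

40/91

One ordering (water drawn first) has probability 2/14 × 12/13 × 11/12 × 10/11 = 2640/24024 = 10/91.
There are C(4,1) = 4 such orderings, each equally likely, so P = 4 × 10/91 = 40/91.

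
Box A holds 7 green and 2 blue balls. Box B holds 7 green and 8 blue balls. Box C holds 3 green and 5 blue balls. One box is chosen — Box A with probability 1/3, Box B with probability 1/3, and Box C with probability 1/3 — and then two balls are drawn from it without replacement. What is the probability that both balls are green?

From Box A: P(both green) = (7/9)(6/8) = 7/12.
From Box B: P(both green) = (7/15)(6/14) = 1/5.
From Box C: P(both green) = (3/8)(2/7) = 3/28.
Total probability = (1/3)(7/12) + (1/3)(1/5) + (1/3)(3/28) = 187/630.

187/630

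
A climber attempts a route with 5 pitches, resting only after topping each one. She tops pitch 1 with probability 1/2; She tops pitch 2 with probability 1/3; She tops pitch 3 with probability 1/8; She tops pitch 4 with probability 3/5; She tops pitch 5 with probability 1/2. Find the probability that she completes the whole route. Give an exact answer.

1/160

Multiplying along the chain,
P = 1/2 × 1/3 × 1/8 × 3/5 × 1/2 = 3/480 = 1/160.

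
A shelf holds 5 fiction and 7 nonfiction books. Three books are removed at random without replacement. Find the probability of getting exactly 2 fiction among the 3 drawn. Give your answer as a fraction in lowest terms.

7/22

One ordering (fiction drawn first) has probability 5/12 × 4/11 × 7/10 = 140/1320 = 7/66.
There are C(3,2) = 3 such orderings, each equally likely, so P = 3 × 7/66 = 7/22.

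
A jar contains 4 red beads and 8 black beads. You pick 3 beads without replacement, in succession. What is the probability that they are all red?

1/55

P(every draw is red) = 4/12 × 3/11 × 2/10 = 24/1320 = 1/55.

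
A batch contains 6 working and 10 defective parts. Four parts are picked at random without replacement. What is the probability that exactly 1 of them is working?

One ordering (working drawn first) has probability 6/16 × 10/15 × 9/14 × 8/13 = 4320/43680 = 9/91.
There are C(4,1) = 4 such orderings, each equally likely, so P = 4 × 9/91 = 36/91.

36/91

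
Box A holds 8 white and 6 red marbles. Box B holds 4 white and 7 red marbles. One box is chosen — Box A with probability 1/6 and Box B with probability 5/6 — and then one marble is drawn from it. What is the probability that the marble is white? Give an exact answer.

From Box A: P(white) = 8/14.
From Box B: P(white) = 4/11.
Total probability = (1/6)(8/14) + (5/6)(4/11) = 92/231.

92/231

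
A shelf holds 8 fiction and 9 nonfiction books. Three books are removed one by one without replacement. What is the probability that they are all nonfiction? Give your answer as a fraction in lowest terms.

P(every draw is nonfiction) = 9/17 × 8/16 × 7/15 = 504/4080 = 21/170.

21/170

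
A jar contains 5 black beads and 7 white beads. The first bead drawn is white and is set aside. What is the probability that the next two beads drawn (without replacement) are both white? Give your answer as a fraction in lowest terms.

After the first draw, 6 of the remaining 11 beads are white.
P = 6/11 × 5/10 = 30/110 = 3/11.

3/11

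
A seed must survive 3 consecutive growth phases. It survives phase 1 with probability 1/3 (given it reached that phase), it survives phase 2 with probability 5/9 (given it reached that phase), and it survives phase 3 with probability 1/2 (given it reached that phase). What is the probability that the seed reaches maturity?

Each stage is reached only if all earlier stages succeed, so
P = 1/3 × 5/9 × 1/2 = 5/54.

5/54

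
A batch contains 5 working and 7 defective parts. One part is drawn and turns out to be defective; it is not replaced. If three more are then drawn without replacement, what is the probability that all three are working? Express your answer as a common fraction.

After the first draw, 5 of the remaining 11 parts are working.
P = 5/11 × 4/10 × 3/9 = 60/990 = 2/33.

2/33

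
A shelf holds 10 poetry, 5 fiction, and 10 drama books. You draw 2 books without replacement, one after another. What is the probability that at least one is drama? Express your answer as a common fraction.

13/20

P(no drama) = 15/25 × 14/24 = 210/600 = 7/20.
P(at least one) = 1 − 7/20 = 13/20.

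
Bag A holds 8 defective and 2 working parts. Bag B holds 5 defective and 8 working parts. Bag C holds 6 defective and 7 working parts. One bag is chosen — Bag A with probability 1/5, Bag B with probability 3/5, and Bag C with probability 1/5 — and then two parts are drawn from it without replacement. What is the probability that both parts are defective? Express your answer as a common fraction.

From Bag A: P(both defective) = (8/10)(7/9) = 28/45.
From Bag B: P(both defective) = (5/13)(4/12) = 5/39.
From Bag C: P(both defective) = (6/13)(5/12) = 5/26.
Total probability = (1/5)(28/45) + (3/5)(5/39) + (1/5)(5/26) = 1403/5850.

1403/5850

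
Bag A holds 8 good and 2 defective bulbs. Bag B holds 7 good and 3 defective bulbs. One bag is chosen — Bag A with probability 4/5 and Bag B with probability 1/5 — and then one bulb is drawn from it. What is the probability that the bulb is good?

From Bag A: P(good) = 8/10.
From Bag B: P(good) = 7/10.
Total probability = (4/5)(8/10) + (1/5)(7/10) = 39/50.

39/50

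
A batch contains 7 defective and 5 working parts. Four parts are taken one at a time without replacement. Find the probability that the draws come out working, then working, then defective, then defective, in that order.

Each draw changes the counts, so multiply the conditional probabilities along the sequence:
P = 5/12 × 4/11 × 7/10 × 6/9 = 840/11880 = 7/99.

7/99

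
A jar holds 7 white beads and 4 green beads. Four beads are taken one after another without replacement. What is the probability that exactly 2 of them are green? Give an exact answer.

21/55

One ordering (green drawn first) has probability 4/11 × 3/10 × 7/9 × 6/8 = 504/7920 = 7/110.
There are C(4,2) = 6 such orderings, each equally likely, so P = 6 × 7/110 = 21/55.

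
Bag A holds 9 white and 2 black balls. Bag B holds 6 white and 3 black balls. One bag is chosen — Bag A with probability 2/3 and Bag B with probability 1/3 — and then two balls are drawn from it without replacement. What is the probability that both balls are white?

1139/1980

From Bag A: P(both white) = (9/11)(8/10) = 36/55.
From Bag B: P(both white) = (6/9)(5/8) = 5/12.
Total probability = (2/3)(36/55) + (1/3)(5/12) = 1139/1980.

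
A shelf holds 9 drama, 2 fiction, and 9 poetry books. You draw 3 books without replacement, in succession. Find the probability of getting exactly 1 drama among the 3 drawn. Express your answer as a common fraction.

One ordering (drama drawn first) has probability 9/20 × 11/19 × 10/18 = 990/6840 = 11/76.
There are C(3,1) = 3 such orderings, each equally likely, so P = 3 × 11/76 = 33/76.

33/76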